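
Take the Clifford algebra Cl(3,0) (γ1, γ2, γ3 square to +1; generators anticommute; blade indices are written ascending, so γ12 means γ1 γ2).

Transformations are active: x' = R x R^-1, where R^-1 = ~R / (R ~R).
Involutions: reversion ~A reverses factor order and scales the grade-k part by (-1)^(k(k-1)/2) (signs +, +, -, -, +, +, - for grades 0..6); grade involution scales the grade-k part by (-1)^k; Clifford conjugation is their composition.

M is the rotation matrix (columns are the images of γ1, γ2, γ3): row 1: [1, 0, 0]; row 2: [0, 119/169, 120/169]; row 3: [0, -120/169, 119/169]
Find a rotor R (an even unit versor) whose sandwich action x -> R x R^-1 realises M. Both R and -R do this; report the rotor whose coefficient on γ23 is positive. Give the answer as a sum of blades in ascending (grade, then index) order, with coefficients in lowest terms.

Method: write R = a + b12*γ12 + b13*γ13 + b23*γ23 with a^2 + b12^2 + b13^2 + b23^2 = 1 (so R^-1 = ~R). Expanding the columns R e_j ~R gives tr M = 4a^2 - 1 and, from the antisymmetric part, M21 - M12 = -4a*b12, M13 - M31 = 4a*b13, M32 - M23 = -4a*b23.
Here tr M = 407/169, so a^2 = (1 + tr M)/4 = 144/169 and a = ±12/13. Taking a = 12/13: M21 - M12 = 0, M13 - M31 = 0, M32 - M23 = -240/169, giving b12 = 0, b13 = 0, b23 = 5/13, i.e. R = 12/13 + 5/13*γ23.
Its γ23 coefficient is already positive.
Answer: 12/13 + 5/13*γ23. Uniqueness: Spin(3) -> SO(3) maps R and -R to the same rotation of trace 407/169; fixing the sign of the γ23 coefficient removes the ambiguity.


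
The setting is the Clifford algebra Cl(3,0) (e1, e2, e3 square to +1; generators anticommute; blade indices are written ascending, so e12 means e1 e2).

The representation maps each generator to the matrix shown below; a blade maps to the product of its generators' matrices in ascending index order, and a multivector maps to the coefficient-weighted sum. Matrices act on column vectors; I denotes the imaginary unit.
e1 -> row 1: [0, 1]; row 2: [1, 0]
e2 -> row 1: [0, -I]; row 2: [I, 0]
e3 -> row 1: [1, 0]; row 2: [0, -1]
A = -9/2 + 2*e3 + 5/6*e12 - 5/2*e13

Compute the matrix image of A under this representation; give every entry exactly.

Bivector images (products of the table entries): rho(e12) = rho(e1)rho(e2) = row 1: [I, 0]; row 2: [0, -I]; rho(e13) = rho(e1)rho(e3) = row 1: [0, -1]; row 2: [1, 0].
M = (-9/2)*1 + (2)*rho(e3) + (5/6)*rho(e12) + (-5/2)*rho(e13), summed entrywise (1 is the identity matrix):
Answer: row 1: [-5/2 + 5*I/6, 5/2]; row 2: [-5/2, -13/2 - 5*I/6]


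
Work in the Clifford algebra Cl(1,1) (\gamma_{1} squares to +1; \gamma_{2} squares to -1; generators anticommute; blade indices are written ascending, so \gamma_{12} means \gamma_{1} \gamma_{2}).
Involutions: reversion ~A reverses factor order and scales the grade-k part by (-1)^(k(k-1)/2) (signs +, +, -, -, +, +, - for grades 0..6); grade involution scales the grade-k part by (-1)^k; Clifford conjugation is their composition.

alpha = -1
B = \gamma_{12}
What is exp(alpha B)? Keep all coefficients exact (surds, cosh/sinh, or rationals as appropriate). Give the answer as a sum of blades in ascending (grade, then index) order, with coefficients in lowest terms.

B^2 = (1)^2*(\gamma_{12})^2 = 1*(+1) = 1 (a basis 2-blade squares to minus the product of its generators' squares).
B^2 = 1 — the series telescopes hyperbolically here: l = 1, alpha*l = -1, so exp(alpha B) = cosh(-1) + (sinh(-1)/1)*B = \cosh{\left(1 \right)} + (- \sinh{\left(1 \right)})*B.
Answer: \cosh{\left(1 \right)} - \sinh{\left(1 \right)} \gamma_{12}


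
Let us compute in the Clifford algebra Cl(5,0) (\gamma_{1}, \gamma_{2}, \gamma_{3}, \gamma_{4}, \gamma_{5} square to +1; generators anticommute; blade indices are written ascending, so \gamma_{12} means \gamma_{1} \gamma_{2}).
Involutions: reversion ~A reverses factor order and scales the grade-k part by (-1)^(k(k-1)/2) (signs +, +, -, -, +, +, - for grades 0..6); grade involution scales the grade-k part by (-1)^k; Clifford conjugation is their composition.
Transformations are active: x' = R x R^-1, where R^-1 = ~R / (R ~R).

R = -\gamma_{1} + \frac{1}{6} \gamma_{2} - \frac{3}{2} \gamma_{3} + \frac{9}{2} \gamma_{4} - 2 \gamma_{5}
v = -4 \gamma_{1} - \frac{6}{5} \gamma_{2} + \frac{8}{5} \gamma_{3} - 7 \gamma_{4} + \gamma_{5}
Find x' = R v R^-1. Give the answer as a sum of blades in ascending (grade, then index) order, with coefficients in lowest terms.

~R = -\gamma_{1} + \frac{1}{6} \gamma_{2} - \frac{3}{2} \gamma_{3} + \frac{9}{2} \gamma_{4} - 2 \gamma_{5}, and R ~R = \frac{991}{36}, so R^-1 = ~R / (\frac{991}{36}).
R v = -\frac{321}{10} + \frac{28}{15} \gamma_{12} - \frac{38}{5} \gamma_{13} + 25 \gamma_{14} - 9 \gamma_{15} - \frac{23}{15} \gamma_{23} + \frac{127}{30} \gamma_{24} - \frac{67}{30} \gamma_{25} + \frac{33}{10} \gamma_{34} + \frac{17}{10} \gamma_{35} - \frac{19}{2} \gamma_{45}
Answer: \frac{31376}{4955} \gamma_{1} + \frac{804}{991} \gamma_{2} + \frac{9406}{4955} \gamma_{3} - \frac{17317}{4955} \gamma_{4} + \frac{18157}{4955} \gamma_{5}


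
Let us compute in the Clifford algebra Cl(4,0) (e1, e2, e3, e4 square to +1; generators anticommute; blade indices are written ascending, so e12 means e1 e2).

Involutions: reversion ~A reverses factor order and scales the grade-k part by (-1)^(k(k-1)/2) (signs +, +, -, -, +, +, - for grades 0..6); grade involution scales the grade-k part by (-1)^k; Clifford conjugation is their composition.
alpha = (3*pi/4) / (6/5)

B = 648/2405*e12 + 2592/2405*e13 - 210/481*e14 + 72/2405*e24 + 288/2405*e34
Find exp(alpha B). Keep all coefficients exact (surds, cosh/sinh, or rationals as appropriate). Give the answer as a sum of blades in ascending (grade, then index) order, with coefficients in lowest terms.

B^2 term by term: the squares give (648/2405)^2*(e12)^2 + (2592/2405)^2*(e13)^2 + (-210/481)^2*(e14)^2 + (72/2405)^2*(e24)^2 + (288/2405)^2*(e34)^2 = 419904/5784025*(-1) + 6718464/5784025*(-1) + 44100/231361*(-1) + 5184/5784025*(-1) + 82944/5784025*(-1) = -36/25 (each basis 2-blade squares to minus the product of its generators' squares); cross terms between blades sharing an index anticommute and cancel; the commuting (index-disjoint) pairs give grade-4 terms 2*c*c'*(blade product), which cancel blade by blade — e1234: 373248/5784025 - 373248/5784025 = 0 — confirming B is simple. So B^2 = -36/25.
B^2 = -36/25 — B^2 < 0, so the exponential closes trigonometrically: l = 6/5, alpha*l = 3*pi/4, so exp(alpha B) = cos(3*pi/4) + (sin(3*pi/4)/(6/5))*B = -sqrt(2)/2 + (5*sqrt(2)/12)*B.
Answer: -sqrt(2)/2 + 54*sqrt(2)/481*e12 + 216*sqrt(2)/481*e13 - 175*sqrt(2)/962*e14 + 6*sqrt(2)/481*e24 + 24*sqrt(2)/481*e34


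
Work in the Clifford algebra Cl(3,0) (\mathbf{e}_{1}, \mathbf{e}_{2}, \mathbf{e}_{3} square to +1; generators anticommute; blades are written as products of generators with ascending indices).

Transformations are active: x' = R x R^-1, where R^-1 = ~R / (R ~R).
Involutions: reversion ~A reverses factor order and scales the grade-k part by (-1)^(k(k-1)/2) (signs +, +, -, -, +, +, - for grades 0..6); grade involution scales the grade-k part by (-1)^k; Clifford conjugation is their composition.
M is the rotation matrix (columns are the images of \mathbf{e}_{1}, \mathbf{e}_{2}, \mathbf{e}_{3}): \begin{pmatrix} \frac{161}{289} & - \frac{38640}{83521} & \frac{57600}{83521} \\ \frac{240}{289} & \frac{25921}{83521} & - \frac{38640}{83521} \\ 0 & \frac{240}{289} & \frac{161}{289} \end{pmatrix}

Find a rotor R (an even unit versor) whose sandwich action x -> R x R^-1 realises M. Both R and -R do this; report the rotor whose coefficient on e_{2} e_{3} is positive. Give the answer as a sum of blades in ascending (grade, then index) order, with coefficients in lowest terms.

Method: write R = a + b12*e_{1} e_{2} + b13*e_{1} e_{3} + b23*e_{2} e_{3} with a^2 + b12^2 + b13^2 + b23^2 = 1 (so R^-1 = ~R). Expanding the columns R e_j ~R gives tr M = 4a^2 - 1 and, from the antisymmetric part, M21 - M12 = -4a*b12, M13 - M31 = 4a*b13, M32 - M23 = -4a*b23.
Here tr M = \frac{118979}{83521}, so a^2 = (1 + tr M)/4 = \frac{50625}{83521} and a = ±\frac{225}{289}. Taking a = \frac{225}{289}: M21 - M12 = \frac{108000}{83521}, M13 - M31 = \frac{57600}{83521}, M32 - M23 = \frac{108000}{83521}, giving b12 = -\frac{120}{289}, b13 = \frac{64}{289}, b23 = -\frac{120}{289}, i.e. R = \frac{225}{289} - \frac{120}{289} e_{1} e_{2} + \frac{64}{289} e_{1} e_{3} - \frac{120}{289} e_{2} e_{3}.
Its e_{2} e_{3} coefficient is negative, so report the other preimage -R.
Answer: -\frac{225}{289} + \frac{120}{289} e_{1} e_{2} - \frac{64}{289} e_{1} e_{3} + \frac{120}{289} e_{2} e_{3}. Why the constraint matters: R and -R act identically through the sandwich — M has trace \frac{118979}{83521} either way — so only the sign condition on e_{2} e_{3} picks one of the two preimages.


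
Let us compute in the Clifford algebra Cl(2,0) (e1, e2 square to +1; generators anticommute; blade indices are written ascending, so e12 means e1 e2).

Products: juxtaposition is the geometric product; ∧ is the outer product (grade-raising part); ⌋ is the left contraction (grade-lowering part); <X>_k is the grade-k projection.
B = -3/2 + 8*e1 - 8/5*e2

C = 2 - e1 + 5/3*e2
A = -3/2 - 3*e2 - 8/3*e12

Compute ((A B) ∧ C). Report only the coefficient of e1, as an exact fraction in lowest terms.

step 1: 141/20 - 116/15*e1 + 847/30*e2 + 28*e12
step 2: 141/10 - 1351/60*e1 + 4093/60*e2 + 6421/90*e12
Answer: -1351/60


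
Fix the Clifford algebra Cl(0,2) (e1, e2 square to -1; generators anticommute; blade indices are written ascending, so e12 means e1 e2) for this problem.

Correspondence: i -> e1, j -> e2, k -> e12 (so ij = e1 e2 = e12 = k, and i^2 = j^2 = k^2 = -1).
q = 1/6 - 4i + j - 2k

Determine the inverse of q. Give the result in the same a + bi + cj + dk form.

In blades: q = 1/6 - 4*e1 + e2 - 2*e12.
With qbar = 1/6 + 4*e1 - e2 + 2*e12 (scalar fixed, mapped units negated), q qbar = 757/36 (the sum of squared coefficients), so q^-1 = qbar / (757/36) = 6/757 + 144/757*e1 - 36/757*e2 + 72/757*e12; translating back:
Answer: 6/757 + 144/757*i - 36/757*j + 72/757*k


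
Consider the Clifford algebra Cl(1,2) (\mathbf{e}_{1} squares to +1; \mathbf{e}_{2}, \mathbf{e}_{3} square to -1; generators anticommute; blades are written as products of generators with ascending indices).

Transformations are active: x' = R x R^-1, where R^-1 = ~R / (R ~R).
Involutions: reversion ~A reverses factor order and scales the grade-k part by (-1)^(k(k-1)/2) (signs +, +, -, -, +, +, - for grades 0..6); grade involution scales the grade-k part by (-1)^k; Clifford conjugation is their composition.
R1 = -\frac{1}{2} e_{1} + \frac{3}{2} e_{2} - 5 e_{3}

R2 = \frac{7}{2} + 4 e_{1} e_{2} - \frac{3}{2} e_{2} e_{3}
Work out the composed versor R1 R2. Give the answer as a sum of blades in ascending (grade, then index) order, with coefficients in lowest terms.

Distribute over the terms of R1 (each basis-blade product reordered to ascending indices, repeated generators contracted through their squares):
(-\frac{1}{2} e_{1}) R2 = -\frac{7}{4} e_{1} - 2 e_{2} + \frac{3}{4} e_{1} e_{2} e_{3}
(\frac{3}{2} e_{2}) R2 = 6 e_{1} + \frac{21}{4} e_{2} + \frac{9}{4} e_{3}
(-5 e_{3}) R2 = \frac{15}{2} e_{2} - \frac{35}{2} e_{3} - 20 e_{1} e_{2} e_{3}
Summing the partial products and collecting blades:
Answer: \frac{17}{4} e_{1} + \frac{43}{4} e_{2} - \frac{61}{4} e_{3} - \frac{77}{4} e_{1} e_{2} e_{3}


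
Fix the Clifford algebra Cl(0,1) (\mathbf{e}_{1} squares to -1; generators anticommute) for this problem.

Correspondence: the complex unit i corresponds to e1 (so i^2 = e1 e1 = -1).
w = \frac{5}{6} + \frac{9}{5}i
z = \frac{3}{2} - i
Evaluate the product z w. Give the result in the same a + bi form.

In blades: z = \frac{3}{2} - e_{1}, w = \frac{5}{6} + \frac{9}{5} e_{1}.
Distribute z over w term by term (generator squares from the signature, products reordered to ascending indices): (\frac{3}{2})*w = \frac{5}{4} + \frac{27}{10} e_{1}; (-e_{1})*w = \frac{9}{5} - \frac{5}{6} e_{1}.
Sum: \frac{61}{20} + \frac{28}{15} e_{1}; translating back through the correspondence:
Answer: \frac{61}{20} + \frac{28}{15}i


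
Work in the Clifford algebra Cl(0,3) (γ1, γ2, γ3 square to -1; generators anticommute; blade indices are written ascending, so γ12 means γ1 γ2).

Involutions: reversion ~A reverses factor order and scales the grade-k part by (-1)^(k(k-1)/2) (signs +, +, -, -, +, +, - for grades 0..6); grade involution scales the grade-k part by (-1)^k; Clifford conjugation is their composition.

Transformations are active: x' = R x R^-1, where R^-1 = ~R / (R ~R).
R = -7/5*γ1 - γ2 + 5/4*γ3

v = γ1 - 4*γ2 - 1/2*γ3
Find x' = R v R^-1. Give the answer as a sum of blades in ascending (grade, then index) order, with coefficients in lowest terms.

~R = -7/5*γ1 - γ2 + 5/4*γ3, and R ~R = -1809/400, so R^-1 = ~R / (-1809/400).
R v = -79/40 + 33/5*γ12 - 11/20*γ13 + 11/2*γ23
Answer: -4021/1809*γ1 + 5656/1809*γ2 + 5759/3618*γ3


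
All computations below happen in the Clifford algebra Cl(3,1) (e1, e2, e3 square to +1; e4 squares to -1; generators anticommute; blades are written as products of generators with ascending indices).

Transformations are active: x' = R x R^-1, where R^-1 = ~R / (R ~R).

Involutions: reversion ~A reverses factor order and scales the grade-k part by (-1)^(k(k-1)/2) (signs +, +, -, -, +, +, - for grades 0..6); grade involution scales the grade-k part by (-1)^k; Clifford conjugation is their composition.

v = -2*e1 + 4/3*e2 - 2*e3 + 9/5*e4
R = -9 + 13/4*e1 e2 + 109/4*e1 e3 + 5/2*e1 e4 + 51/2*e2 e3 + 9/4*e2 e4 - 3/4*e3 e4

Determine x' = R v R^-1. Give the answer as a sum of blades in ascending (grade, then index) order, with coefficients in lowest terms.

~R = -9 - 13/4*e1 e2 - 109/4*e1 e3 - 5/2*e1 e4 - 51/2*e2 e3 - 9/4*e2 e4 + 3/4*e3 e4, and R ~R = 2945/2, so R^-1 = ~R / (2945/2).
R v = -110/3*e1 - 1211/20*e2 + 797/20*e3 - 157/10*e4 - 563/6*e1 e2 e3 - 119/60*e1 e2 e4 + 1111/20*e1 e3 e4 + 247/5*e2 e3 e4
Answer: -4353/5890*e1 + 25828/8835*e2 + 12707/8835*e3 + 37993/17670*e4


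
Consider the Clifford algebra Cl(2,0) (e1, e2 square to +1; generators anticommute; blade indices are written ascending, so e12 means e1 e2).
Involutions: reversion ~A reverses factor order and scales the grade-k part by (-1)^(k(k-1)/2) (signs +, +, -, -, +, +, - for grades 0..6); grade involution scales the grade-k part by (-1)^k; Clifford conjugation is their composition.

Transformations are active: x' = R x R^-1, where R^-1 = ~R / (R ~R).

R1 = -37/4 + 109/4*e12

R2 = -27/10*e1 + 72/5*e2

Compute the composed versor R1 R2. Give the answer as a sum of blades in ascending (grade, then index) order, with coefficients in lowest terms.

Distribute over the terms of R1 (each basis-blade product reordered to ascending indices, repeated generators contracted through their squares):
(-37/4) R2 = 999/40*e1 - 666/5*e2
(109/4*e12) R2 = 1962/5*e1 + 2943/40*e2
Summing the partial products and collecting blades:
Answer: 3339/8*e1 - 477/8*e2


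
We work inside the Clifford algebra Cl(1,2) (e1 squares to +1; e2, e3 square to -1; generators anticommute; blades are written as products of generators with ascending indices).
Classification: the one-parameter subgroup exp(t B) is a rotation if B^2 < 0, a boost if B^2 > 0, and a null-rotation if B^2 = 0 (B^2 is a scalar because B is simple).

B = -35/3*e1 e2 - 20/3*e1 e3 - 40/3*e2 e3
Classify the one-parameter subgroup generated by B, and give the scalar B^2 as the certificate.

B^2 term by term: the squares give (-35/3)^2*(e1 e2)^2 + (-20/3)^2*(e1 e3)^2 + (-40/3)^2*(e2 e3)^2 = 1225/9*(+1) + 400/9*(+1) + 1600/9*(-1) = 25/9 (each basis 2-blade squares to minus the product of its generators' squares); cross terms between blades sharing an index anticommute and cancel. So B^2 = 25/9.
Answer: boost, certificate B^2 = 25/9. B^2 = 25/9 is basis-independent, so its sign is the whole story.


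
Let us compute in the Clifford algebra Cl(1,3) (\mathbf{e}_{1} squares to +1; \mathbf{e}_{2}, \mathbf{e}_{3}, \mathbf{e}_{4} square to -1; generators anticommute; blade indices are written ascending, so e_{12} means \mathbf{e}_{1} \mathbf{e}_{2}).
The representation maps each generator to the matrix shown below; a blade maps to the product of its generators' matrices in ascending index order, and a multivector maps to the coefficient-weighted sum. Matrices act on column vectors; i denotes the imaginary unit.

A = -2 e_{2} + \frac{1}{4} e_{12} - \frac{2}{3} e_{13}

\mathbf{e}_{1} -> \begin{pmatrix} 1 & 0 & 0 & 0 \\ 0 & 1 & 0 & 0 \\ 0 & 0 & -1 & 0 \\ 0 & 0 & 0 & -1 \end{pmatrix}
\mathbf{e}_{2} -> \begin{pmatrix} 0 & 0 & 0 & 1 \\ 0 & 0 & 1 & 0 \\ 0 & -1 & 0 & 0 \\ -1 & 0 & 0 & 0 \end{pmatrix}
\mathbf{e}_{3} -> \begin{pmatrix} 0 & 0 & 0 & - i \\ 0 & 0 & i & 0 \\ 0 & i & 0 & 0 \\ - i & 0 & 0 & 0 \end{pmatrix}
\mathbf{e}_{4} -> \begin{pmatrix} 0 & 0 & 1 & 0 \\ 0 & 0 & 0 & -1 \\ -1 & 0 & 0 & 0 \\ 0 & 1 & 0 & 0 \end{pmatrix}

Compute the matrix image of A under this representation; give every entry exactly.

Bivector images (products of the table entries): rho(e_{12}) = rho(\mathbf{e}_{1})rho(\mathbf{e}_{2}) = \begin{pmatrix} 0 & 0 & 0 & 1 \\ 0 & 0 & 1 & 0 \\ 0 & 1 & 0 & 0 \\ 1 & 0 & 0 & 0 \end{pmatrix}; rho(e_{13}) = rho(\mathbf{e}_{1})rho(\mathbf{e}_{3}) = \begin{pmatrix} 0 & 0 & 0 & - i \\ 0 & 0 & i & 0 \\ 0 & - i & 0 & 0 \\ i & 0 & 0 & 0 \end{pmatrix}.
M = (-2)*rho(e_{2}) + (\frac{1}{4})*rho(e_{12}) + (-\frac{2}{3})*rho(e_{13}), summed entrywise:
Answer: \begin{pmatrix} 0 & 0 & 0 & - \frac{7}{4} + \frac{2 i}{3} \\ 0 & 0 & - \frac{7}{4} - \frac{2 i}{3} & 0 \\ 0 & \frac{9}{4} + \frac{2 i}{3} & 0 & 0 \\ \frac{9}{4} - \frac{2 i}{3} & 0 & 0 & 0 \end{pmatrix}


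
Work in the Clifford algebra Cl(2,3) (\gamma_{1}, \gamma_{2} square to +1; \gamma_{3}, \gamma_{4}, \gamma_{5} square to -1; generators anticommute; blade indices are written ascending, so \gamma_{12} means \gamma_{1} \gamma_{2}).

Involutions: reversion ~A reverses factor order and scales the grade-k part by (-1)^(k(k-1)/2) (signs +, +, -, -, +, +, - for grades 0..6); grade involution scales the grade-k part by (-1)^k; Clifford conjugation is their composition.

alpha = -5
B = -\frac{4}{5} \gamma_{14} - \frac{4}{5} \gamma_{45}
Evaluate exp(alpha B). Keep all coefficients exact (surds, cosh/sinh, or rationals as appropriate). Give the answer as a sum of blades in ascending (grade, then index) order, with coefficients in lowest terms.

B^2 term by term: the squares give (-\frac{4}{5})^2*(\gamma_{14})^2 + (-\frac{4}{5})^2*(\gamma_{45})^2 = \frac{16}{25}*(+1) + \frac{16}{25}*(-1) = 0 (each basis 2-blade squares to minus the product of its generators' squares); cross terms between blades sharing an index anticommute and cancel. So B^2 = 0.
B^2 = 0, and the exponential is exactly linear here: exp(alpha B) = 1 + alpha B (parabolic case).
Answer: 1 + 4 \gamma_{14} + 4 \gamma_{45}


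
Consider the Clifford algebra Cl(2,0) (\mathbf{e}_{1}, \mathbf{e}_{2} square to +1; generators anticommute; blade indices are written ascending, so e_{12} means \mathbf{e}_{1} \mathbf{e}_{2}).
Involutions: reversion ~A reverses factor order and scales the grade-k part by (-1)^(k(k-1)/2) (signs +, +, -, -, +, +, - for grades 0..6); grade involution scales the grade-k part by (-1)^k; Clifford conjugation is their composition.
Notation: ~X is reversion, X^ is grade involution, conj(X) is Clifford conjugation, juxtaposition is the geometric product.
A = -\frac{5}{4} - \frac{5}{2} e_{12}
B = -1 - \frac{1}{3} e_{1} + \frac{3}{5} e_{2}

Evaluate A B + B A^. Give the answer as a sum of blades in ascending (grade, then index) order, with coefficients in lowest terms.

first term: \frac{5}{4} - \frac{13}{12} e_{1} - \frac{19}{12} e_{2} + \frac{5}{2} e_{12}
second term: \frac{5}{4} + \frac{23}{12} e_{1} + \frac{1}{12} e_{2} + \frac{5}{2} e_{12}
Answer: \frac{5}{2} + \frac{5}{6} e_{1} - \frac{3}{2} e_{2} + 5 e_{12}


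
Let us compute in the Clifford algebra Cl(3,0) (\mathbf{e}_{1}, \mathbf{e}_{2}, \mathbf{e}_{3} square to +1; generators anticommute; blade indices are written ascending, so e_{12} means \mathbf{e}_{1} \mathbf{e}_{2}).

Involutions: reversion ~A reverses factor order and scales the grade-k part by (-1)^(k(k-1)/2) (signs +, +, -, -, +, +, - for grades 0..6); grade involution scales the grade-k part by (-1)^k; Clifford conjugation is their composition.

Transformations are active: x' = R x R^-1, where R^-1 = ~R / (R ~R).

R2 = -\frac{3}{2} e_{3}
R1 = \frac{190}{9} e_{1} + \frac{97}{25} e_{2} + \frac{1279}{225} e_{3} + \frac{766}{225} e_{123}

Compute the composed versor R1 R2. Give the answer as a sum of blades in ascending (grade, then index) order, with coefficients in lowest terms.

Distribute over the terms of R2 (each basis-blade product reordered to ascending indices, repeated generators contracted through their squares):
R1 (-\frac{3}{2} e_{3}) = -\frac{1279}{150} - \frac{383}{75} e_{12} - \frac{95}{3} e_{13} - \frac{291}{50} e_{23}
Answer: -\frac{1279}{150} - \frac{383}{75} e_{12} - \frac{95}{3} e_{13} - \frac{291}{50} e_{23}


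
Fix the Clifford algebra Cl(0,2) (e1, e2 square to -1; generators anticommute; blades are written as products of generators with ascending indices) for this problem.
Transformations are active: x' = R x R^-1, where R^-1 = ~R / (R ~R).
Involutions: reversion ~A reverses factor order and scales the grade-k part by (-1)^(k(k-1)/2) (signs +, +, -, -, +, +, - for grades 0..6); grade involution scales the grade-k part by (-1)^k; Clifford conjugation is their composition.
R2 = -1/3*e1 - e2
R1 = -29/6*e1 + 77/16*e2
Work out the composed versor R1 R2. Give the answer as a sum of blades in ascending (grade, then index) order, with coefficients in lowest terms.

Distribute over the terms of R1 (each basis-blade product reordered to ascending indices, repeated generators contracted through their squares):
(-29/6*e1) R2 = -29/18 + 29/6*e1 e2
(77/16*e2) R2 = 77/16 + 77/48*e1 e2
Summing the partial products and collecting blades:
Answer: 461/144 + 103/16*e1 e2


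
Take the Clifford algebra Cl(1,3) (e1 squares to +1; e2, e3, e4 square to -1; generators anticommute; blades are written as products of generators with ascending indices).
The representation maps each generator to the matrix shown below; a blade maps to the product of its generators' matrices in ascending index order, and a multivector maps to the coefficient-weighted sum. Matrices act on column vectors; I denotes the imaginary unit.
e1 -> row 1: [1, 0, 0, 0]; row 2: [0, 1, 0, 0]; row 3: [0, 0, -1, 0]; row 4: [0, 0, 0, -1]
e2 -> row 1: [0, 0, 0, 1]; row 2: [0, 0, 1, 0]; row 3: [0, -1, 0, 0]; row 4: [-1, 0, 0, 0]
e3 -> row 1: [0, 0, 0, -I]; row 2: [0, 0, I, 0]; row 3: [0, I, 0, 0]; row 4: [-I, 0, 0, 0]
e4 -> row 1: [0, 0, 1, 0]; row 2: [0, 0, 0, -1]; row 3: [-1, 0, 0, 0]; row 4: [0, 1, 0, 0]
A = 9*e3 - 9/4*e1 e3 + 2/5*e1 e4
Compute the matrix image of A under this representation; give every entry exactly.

Bivector images (products of the table entries): rho(e1 e3) = rho(e1)rho(e3) = row 1: [0, 0, 0, -I]; row 2: [0, 0, I, 0]; row 3: [0, -I, 0, 0]; row 4: [I, 0, 0, 0]; rho(e1 e4) = rho(e1)rho(e4) = row 1: [0, 0, 1, 0]; row 2: [0, 0, 0, -1]; row 3: [1, 0, 0, 0]; row 4: [0, -1, 0, 0].
M = (9)*rho(e3) + (-9/4)*rho(e1 e3) + (2/5)*rho(e1 e4), summed entrywise:
Answer: row 1: [0, 0, 2/5, -27*I/4]; row 2: [0, 0, 27*I/4, -2/5]; row 3: [2/5, 45*I/4, 0, 0]; row 4: [-45*I/4, -2/5, 0, 0]


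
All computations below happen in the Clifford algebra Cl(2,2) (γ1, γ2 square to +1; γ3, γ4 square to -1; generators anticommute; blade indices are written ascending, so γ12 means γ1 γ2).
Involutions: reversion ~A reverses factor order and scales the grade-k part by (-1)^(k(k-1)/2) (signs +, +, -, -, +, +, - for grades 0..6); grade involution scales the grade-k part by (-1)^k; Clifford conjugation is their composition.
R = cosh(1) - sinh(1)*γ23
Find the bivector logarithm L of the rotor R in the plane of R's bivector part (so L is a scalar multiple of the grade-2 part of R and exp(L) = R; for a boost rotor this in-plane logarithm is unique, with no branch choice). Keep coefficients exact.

The scalar part of R is cosh(1), which fixes the rapidity magnitude through cosh (cosh is even, so it cannot fix the sign — the bivector part carries that); dividing the bivector part by sinh of the rapidity gives the plane, and L = rapidity * plane, where the joint sign ambiguity of (rapidity, plane) cancels in the product.
Concretely: cosh(rapidity) = cosh(1) gives rapidity = ±1, and since rapidity/sinh(rapidity) is even the sign is immaterial: L = (rapidity/sinh(rapidity)) * <R>_2 = (1/sinh(1)) * <R>_2.
Answer: -γ23


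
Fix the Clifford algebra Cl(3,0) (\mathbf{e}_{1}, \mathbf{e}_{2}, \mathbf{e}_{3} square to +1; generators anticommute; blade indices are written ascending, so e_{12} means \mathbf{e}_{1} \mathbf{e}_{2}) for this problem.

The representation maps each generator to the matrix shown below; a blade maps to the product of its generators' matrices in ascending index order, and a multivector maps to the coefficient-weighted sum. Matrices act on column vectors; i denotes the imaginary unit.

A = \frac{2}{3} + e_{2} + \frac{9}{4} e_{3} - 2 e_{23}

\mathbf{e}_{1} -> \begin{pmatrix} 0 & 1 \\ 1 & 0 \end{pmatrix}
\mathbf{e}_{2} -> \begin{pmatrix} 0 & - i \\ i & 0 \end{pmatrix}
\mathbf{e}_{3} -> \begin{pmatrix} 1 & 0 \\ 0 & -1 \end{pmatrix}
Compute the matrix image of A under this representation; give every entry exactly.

Bivector images (products of the table entries): rho(e_{23}) = rho(\mathbf{e}_{2})rho(\mathbf{e}_{3}) = \begin{pmatrix} 0 & i \\ i & 0 \end{pmatrix}.
M = (\frac{2}{3})*1 + (1)*rho(e_{2}) + (\frac{9}{4})*rho(e_{3}) + (-2)*rho(e_{23}), summed entrywise (1 is the identity matrix):
Answer: \begin{pmatrix} \frac{35}{12} & - 3 i \\ - i & - \frac{19}{12} \end{pmatrix}


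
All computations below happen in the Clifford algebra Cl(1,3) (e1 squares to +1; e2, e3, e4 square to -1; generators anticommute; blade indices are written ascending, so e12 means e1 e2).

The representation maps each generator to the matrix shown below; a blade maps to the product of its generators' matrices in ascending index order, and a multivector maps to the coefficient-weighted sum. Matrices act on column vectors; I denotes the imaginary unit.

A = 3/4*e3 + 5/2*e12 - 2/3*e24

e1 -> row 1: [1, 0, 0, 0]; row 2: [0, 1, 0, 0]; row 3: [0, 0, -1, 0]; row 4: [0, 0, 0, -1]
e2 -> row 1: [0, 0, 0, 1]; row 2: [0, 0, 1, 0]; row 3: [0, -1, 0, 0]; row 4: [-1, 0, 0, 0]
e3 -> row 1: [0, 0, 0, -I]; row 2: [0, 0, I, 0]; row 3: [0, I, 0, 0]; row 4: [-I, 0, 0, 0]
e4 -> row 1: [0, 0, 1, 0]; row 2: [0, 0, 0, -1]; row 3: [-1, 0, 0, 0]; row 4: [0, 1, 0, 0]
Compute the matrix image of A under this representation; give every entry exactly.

Bivector images (products of the table entries): rho(e12) = rho(e1)rho(e2) = row 1: [0, 0, 0, 1]; row 2: [0, 0, 1, 0]; row 3: [0, 1, 0, 0]; row 4: [1, 0, 0, 0]; rho(e24) = rho(e2)rho(e4) = row 1: [0, 1, 0, 0]; row 2: [-1, 0, 0, 0]; row 3: [0, 0, 0, 1]; row 4: [0, 0, -1, 0].
M = (3/4)*rho(e3) + (5/2)*rho(e12) + (-2/3)*rho(e24), summed entrywise:
Answer: row 1: [0, -2/3, 0, 5/2 - 3*I/4]; row 2: [2/3, 0, 5/2 + 3*I/4, 0]; row 3: [0, 5/2 + 3*I/4, 0, -2/3]; row 4: [5/2 - 3*I/4, 0, 2/3, 0]


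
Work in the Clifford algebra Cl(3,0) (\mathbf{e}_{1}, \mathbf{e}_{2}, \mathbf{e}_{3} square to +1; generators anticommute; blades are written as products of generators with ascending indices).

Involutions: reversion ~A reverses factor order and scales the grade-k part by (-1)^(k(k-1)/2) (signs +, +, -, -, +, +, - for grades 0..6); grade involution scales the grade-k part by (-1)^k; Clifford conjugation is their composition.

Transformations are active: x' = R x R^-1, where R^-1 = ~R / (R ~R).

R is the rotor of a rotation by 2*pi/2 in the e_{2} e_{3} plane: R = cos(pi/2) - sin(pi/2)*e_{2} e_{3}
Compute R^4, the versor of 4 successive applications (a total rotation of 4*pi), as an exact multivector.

Rotor phase runs at HALF the rotation angle; powers of one rotor simply add phase, so after 4 steps in e_{2} e_{3} the phase is 4*pi/2 = 2 \pi and R^4 = cos(2 \pi) - sin(2 \pi)*e_{2} e_{3}.
cos(2 \pi) = 1 and sin(2 \pi) = 0, so R^4 = 1. The total rotation 4*pi is 2 full turns, so every vector returns to itself, yet the rotor is +1, back on the identity sheet (an even number of 2*pi turns).
Answer: 1


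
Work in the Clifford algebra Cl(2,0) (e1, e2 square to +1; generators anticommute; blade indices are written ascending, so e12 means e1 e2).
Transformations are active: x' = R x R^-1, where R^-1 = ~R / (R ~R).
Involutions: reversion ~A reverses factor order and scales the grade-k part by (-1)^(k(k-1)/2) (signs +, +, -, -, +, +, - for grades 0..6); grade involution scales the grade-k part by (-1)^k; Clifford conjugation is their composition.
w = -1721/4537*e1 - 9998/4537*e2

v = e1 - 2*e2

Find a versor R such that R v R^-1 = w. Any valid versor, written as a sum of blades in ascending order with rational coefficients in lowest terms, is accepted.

Why this works: both vectors square to 5, so q(v) = q(w) and R = v + w = 2816/4537*e1 - 19072/4537*e2 carries v to w — its own direction survives, the complement (v - w)/2 flips.
Answer: 2816/4537*e1 - 19072/4537*e2


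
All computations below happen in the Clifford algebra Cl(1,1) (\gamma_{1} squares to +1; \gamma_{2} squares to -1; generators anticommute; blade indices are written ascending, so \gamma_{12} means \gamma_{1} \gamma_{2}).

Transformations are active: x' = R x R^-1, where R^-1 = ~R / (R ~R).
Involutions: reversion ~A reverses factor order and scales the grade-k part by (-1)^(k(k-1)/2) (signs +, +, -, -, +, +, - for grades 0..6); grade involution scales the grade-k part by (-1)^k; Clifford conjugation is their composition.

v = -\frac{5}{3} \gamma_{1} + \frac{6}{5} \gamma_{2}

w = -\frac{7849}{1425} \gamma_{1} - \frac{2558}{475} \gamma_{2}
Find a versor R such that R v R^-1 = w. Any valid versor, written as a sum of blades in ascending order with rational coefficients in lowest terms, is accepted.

Equal squares first: v^2 = w^2 = \frac{301}{225}. Then v + w = -\frac{3408}{475} \gamma_{1} - \frac{1988}{475} \gamma_{2} is a versor taking v to w, provided it is invertible.
Answer: -\frac{3408}{475} \gamma_{1} - \frac{1988}{475} \gamma_{2}


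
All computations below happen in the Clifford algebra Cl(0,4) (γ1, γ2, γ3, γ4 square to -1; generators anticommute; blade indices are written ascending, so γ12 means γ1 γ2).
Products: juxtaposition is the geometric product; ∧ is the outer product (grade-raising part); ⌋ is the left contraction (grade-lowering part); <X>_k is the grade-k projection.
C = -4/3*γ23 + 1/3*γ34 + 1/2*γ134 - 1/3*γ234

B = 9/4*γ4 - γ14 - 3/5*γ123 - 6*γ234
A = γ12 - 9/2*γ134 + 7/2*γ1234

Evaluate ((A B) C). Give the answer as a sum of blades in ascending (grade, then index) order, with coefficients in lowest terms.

step 1: -21*γ1 + 51/10*γ3 + 21/10*γ4 - 27*γ12 + 81/8*γ13 + 7/2*γ23 - 37/10*γ24 - 63/8*γ123 + 9/4*γ124 + 6*γ134
step 2: 23/3 - 25/2*γ1 - 34/5*γ2 + 29/15*γ3 - 1343/240*γ4 - 23/2*γ12 - 189/5*γ13 - 69/20*γ14 - 199/120*γ23 - 1633/240*γ24 + 167/30*γ34 + 269/10*γ123 - 21/2*γ124 - 13*γ134 - 163/10*γ234 - 2*γ1234
Answer: 23/3 - 25/2*γ1 - 34/5*γ2 + 29/15*γ3 - 1343/240*γ4 - 23/2*γ12 - 189/5*γ13 - 69/20*γ14 - 199/120*γ23 - 1633/240*γ24 + 167/30*γ34 + 269/10*γ123 - 21/2*γ124 - 13*γ134 - 163/10*γ234 - 2*γ1234


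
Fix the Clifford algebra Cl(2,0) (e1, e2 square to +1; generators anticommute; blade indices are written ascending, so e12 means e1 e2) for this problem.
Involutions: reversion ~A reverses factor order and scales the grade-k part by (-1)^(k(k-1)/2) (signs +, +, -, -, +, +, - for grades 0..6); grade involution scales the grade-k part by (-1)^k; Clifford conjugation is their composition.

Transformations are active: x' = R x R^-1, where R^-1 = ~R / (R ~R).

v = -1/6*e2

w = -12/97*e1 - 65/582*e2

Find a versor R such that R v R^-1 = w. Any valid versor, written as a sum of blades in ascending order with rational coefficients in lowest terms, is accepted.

Construction: equal norms (both 1/36) license R = v + w = -12/97*e1 - 27/97*e2 — nothing changes along that direction, while (v - w)/2 changes sign, so v maps onto w.
Answer: -12/97*e1 - 27/97*e2


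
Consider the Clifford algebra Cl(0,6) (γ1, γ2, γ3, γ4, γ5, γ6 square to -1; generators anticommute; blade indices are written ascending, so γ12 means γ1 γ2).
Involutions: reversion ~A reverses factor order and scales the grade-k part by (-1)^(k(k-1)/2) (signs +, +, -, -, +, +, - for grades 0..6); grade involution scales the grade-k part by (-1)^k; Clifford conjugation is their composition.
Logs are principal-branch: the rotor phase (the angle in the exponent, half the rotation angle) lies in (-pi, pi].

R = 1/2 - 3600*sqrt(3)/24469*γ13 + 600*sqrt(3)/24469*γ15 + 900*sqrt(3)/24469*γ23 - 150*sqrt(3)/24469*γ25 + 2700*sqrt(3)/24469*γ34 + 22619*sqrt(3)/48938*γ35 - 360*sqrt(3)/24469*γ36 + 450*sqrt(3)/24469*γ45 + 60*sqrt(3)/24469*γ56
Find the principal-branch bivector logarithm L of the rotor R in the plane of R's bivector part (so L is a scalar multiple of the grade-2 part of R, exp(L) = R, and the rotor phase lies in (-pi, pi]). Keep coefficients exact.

The scalar part of R is 1/2, and that scalar determines the rotor phase on the principal branch; recovering the unit plane as bivector-part over sine of the phase gives L = phase * plane.
Concretely: cos(phase) = 1/2 gives phase = ±pi/3, and since phase/sin(phase) is even the sign is immaterial: L = (phase/sin(phase)) * <R>_2 = (2*sqrt(3)*pi/9) * <R>_2.
Answer: -2400*pi/24469*γ13 + 400*pi/24469*γ15 + 600*pi/24469*γ23 - 100*pi/24469*γ25 + 1800*pi/24469*γ34 + 22619*pi/73407*γ35 - 240*pi/24469*γ36 + 300*pi/24469*γ45 + 40*pi/24469*γ56


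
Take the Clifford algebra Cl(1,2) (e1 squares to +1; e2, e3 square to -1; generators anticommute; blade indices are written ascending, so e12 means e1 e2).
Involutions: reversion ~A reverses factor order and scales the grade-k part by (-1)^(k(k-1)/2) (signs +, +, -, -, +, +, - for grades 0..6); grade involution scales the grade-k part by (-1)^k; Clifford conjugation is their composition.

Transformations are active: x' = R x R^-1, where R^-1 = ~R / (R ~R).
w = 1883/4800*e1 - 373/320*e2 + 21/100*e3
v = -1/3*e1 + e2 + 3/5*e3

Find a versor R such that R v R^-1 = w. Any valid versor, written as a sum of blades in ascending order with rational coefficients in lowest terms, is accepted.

A norm check does it: q(v) = q(w) = -281/225, hence R = v + w = 283/4800*e1 - 53/320*e2 + 81/100*e3 realises the map — parallel part kept, (v - w)/2 negated, v carried to w.
Answer: 283/4800*e1 - 53/320*e2 + 81/100*e3


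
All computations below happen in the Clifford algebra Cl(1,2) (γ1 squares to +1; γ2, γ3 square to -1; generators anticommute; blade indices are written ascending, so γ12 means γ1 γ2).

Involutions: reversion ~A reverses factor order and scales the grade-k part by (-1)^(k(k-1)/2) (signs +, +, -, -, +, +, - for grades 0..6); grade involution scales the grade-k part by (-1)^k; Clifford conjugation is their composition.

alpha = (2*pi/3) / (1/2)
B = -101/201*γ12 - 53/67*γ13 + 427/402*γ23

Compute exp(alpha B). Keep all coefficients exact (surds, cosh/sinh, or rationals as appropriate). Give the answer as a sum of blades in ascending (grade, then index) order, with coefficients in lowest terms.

B^2 term by term: the squares give (-101/201)^2*(γ12)^2 + (-53/67)^2*(γ13)^2 + (427/402)^2*(γ23)^2 = 10201/40401*(+1) + 2809/4489*(+1) + 182329/161604*(-1) = -1/4 (each basis 2-blade squares to minus the product of its generators' squares); cross terms between blades sharing an index anticommute and cancel. So B^2 = -1/4.
B^2 = -1/4 — circular case — the even/odd split gives cos and sin: l = 1/2, alpha*l = 2*pi/3, so exp(alpha B) = cos(2*pi/3) + (sin(2*pi/3)/(1/2))*B = -1/2 + (sqrt(3))*B.
Answer: -1/2 - 101*sqrt(3)/201*γ12 - 53*sqrt(3)/67*γ13 + 427*sqrt(3)/402*γ23


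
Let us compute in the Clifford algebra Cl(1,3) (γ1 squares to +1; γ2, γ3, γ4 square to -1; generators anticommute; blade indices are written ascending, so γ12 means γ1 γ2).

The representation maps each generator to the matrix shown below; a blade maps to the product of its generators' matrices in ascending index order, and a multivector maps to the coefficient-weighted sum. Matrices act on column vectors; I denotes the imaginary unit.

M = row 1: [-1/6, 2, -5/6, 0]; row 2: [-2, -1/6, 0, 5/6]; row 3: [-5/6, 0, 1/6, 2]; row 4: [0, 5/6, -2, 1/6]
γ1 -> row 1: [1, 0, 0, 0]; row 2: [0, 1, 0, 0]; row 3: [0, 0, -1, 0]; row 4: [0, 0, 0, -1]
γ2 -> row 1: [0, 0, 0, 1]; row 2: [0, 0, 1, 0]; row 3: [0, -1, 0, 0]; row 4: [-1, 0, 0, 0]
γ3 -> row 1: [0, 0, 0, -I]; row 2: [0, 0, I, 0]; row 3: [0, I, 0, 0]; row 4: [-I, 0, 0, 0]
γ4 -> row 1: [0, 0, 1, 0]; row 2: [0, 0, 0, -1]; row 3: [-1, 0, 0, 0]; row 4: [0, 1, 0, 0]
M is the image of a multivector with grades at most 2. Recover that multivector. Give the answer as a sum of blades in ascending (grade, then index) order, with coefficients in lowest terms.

Method: the blade images are trace-orthogonal — tr(rho(e_A) rho(e_B)^-1) = 4 if A = B and 0 otherwise — and rho(e_A)^-1 = (e_A)^2 * rho(e_A) with (e_A)^2 = +1 or -1, so the coefficient of e_A in the preimage is (e_A)^2 * tr(M rho(e_A))/4.
Nonzero projections over blades of grade <= 2: γ1: (γ1)^2 = +1, tr(M rho(γ1)) = -2/3, coefficient -1/6; γ14: (γ14)^2 = +1, tr(M rho(γ14)) = -10/3, coefficient -5/6; γ24: (γ24)^2 = -1, tr(M rho(γ24)) = -8, coefficient 2. Every other blade of grade <= 2 projects to 0.
Answer: -1/6*γ1 - 5/6*γ14 + 2*γ24


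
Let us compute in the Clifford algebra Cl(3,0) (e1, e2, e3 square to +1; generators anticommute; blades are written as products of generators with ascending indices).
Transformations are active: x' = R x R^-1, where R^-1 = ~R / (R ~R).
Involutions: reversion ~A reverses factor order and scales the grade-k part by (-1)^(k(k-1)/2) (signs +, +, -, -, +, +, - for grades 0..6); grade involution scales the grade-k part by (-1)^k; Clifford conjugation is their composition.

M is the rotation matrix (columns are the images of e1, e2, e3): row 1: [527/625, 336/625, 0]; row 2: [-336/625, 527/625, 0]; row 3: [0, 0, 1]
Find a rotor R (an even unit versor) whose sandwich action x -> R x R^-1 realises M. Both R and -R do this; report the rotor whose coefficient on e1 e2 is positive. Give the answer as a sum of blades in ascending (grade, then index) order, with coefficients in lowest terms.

Method: write R = a + b12*e1 e2 + b13*e1 e3 + b23*e2 e3 with a^2 + b12^2 + b13^2 + b23^2 = 1 (so R^-1 = ~R). Expanding the columns R e_j ~R gives tr M = 4a^2 - 1 and, from the antisymmetric part, M21 - M12 = -4a*b12, M13 - M31 = 4a*b13, M32 - M23 = -4a*b23.
Here tr M = 1679/625, so a^2 = (1 + tr M)/4 = 576/625 and a = ±24/25. Taking a = 24/25: M21 - M12 = -672/625, M13 - M31 = 0, M32 - M23 = 0, giving b12 = 7/25, b13 = 0, b23 = 0, i.e. R = 24/25 + 7/25*e1 e2.
Its e1 e2 coefficient is already positive.
Answer: 24/25 + 7/25*e1 e2. Sheet selection: the two-to-one cover makes ±R indistinguishable at the matrix level (trace 1679/625), so uniqueness comes from the required sign on e1 e2.


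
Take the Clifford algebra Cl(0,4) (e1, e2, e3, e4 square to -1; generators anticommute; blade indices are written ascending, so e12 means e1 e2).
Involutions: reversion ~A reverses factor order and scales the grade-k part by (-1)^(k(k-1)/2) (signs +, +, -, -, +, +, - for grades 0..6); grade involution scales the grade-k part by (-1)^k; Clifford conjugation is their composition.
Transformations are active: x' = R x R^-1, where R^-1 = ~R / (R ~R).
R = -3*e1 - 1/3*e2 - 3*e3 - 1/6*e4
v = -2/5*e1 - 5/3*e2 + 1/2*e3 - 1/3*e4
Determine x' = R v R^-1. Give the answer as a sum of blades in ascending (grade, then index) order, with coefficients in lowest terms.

~R = -3*e1 - 1/3*e2 - 3*e3 - 1/6*e4, and R ~R = -653/36, so R^-1 = ~R / (-653/36).
R v = -14/45 + 73/15*e12 - 27/10*e13 + 14/15*e14 - 31/6*e23 - 1/6*e24 + 13/12*e34
Answer: 194/653*e1 + 16213/9795*e2 - 3937/6530*e3 + 3209/9795*e4


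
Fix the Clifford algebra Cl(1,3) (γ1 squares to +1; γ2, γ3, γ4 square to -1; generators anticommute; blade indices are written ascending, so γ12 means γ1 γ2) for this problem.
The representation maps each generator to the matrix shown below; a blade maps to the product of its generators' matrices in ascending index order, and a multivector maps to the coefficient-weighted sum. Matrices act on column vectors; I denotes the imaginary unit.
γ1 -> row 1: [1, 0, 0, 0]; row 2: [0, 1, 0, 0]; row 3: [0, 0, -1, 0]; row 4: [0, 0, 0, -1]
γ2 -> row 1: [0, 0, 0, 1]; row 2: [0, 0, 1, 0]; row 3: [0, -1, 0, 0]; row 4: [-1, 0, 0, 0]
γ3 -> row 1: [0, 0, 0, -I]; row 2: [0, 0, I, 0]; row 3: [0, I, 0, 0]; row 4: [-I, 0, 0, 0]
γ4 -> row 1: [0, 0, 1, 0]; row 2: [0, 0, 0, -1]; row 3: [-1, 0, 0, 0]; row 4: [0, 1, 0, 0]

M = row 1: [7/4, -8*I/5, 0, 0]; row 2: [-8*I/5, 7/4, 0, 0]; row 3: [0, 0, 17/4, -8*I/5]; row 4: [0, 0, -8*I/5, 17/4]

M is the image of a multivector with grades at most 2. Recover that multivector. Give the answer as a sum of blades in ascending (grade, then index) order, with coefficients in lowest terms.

Method: the blade images are trace-orthogonal — tr(rho(e_A) rho(e_B)^-1) = 4 if A = B and 0 otherwise — and rho(e_A)^-1 = (e_A)^2 * rho(e_A) with (e_A)^2 = +1 or -1, so the coefficient of e_A in the preimage is (e_A)^2 * tr(M rho(e_A))/4.
Nonzero projections over blades of grade <= 2: 1: (1)^2 = +1, tr(M 1) = 12, coefficient 3; γ1: (γ1)^2 = +1, tr(M rho(γ1)) = -5, coefficient -5/4; γ34: (γ34)^2 = -1, tr(M rho(γ34)) = -32/5, coefficient 8/5. Every other blade of grade <= 2 projects to 0.
Answer: 3 - 5/4*γ1 + 8/5*γ34
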